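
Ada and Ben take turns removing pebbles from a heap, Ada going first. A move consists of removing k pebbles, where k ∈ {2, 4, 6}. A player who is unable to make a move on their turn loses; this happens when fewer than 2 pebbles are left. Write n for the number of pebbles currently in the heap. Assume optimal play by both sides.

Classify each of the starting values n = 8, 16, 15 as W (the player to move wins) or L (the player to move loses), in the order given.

8: L, 16: L, 15: W

Classify positions by backward induction: terminal positions (no move available) are L. From any other position, the mover wins iff some move reaches an L.
n=0: no move → L
n=1: no move → L
n=2: W (go to 0, an L position)
n=3: W (go to 1, an L position)
n=4: W (go to 0, an L position)
n=5: W (go to 1, an L position)
n=6: W (go to 0, an L position)
n=7: W (go to 1, an L position)
n=8: L (options 6(W), 4(W), 2(W) are all W)
n=9: L (options 7(W), 5(W), 3(W) are all W)
n=10: W (go to 8, an L position)
n=11: W (go to 9, an L position)
n=12: W (go to 8, an L position)
n=13: W (go to 9, an L position)
n=14: W (go to 8, an L position)
n=15: W (go to 9, an L position)
n=16: L (options 14(W), 12(W), 10(W) are all W)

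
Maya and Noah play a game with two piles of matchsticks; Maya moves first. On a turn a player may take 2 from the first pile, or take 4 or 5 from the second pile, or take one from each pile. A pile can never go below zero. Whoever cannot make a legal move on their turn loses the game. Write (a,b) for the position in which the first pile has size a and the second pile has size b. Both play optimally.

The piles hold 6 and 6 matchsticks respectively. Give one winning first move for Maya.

Move to (6,2).

Positions with no move are L. A position that does have a move is losing for the player to move precisely when every available move leads to a winning position for the opponent. Fill in the labels:
No move ever increases a pile, so every position that can arise here has a ≤ 6 and b ≤ 6; it is enough to label the cells with 0 ≤ a ≤ 6 and 0 ≤ b ≤ 6.
Every move lowers a or b (never raises either), so fill the grid row by row in increasing a, and left to right within a row: each cell's successors are then already labelled.
      b=0  b=1  b=2  b=3  b=4  b=5  b=6
a=0:    L    L    L    L    W    W    W
a=1:    L    W    W    W    W    W    L
a=2:    W    W    W    W    L    L    L
a=3:    W    L    L    L    L    W    W
a=4:    L    L    W    W    W    W    W
a=5:    L    W    W    W    W    W    L
a=6:    W    W    L    L    L    L    W
Cells with no legal move (terminal, hence L): (0,0), (0,1), (0,2), (0,3), (1,0).
The remaining L cells, each justified by listing all of its moves:
(1,6): only reaches (1,2)(W), (1,1)(W), (0,5)(W), all W → L
(2,4): only reaches (0,4)(W), (2,0)(W), (1,3)(W), all W → L
(2,5): only reaches (0,5)(W), (2,1)(W), (2,0)(W), (1,4)(W), all W → L
(2,6): only reaches (0,6)(W), (2,2)(W), (2,1)(W), (1,5)(W), all W → L
(3,1): only reaches (1,1)(W), (2,0)(W), all W → L
(3,2): only reaches (1,2)(W), (2,1)(W), all W → L
(3,3): only reaches (1,3)(W), (2,2)(W), all W → L
(3,4): only reaches (1,4)(W), (3,0)(W), (2,3)(W), all W → L
(4,0): only reaches (2,0)(W), which is W → L
(4,1): only reaches (2,1)(W), (3,0)(W), all W → L
(5,0): only reaches (3,0)(W), which is W → L
(5,6): only reaches (3,6)(W), (5,2)(W), (5,1)(W), (4,5)(W), all W → L
(6,2): only reaches (4,2)(W), (5,1)(W), all W → L
(6,3): only reaches (4,3)(W), (5,2)(W), all W → L
(6,4): only reaches (4,4)(W), (6,0)(W), (5,3)(W), all W → L
(6,5): only reaches (4,5)(W), (6,1)(W), (6,0)(W), (5,4)(W), all W → L
Every other cell has at least one move into one of the L cells above, so it is W.
From (6,6), the L positions reachable in one move are: (6,2).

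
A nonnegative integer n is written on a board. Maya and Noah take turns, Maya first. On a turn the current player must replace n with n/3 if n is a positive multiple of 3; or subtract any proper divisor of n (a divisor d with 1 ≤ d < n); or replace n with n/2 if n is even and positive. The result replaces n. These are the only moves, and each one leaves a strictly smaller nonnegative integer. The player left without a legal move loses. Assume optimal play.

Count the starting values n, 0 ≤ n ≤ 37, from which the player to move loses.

Use the standard recursion: the mover loses at a terminal position; elsewhere, the mover wins exactly when some move hands the opponent an L position.
n=0: no move → L
n=1: no move → L
n=2: can move to 1, which is L ⇒ W
n=3: can move to 1, which is L ⇒ W
n=4: moves to 2(W), 3(W); every one is W ⇒ L
n=5: can move to 4, which is L ⇒ W
n=6: can move to 4, which is L ⇒ W
n=7: the only move is to 6(W), a W ⇒ L
n=8: can move to 4, which is L ⇒ W
n=9: moves to 3(W), 6(W), 8(W); every one is W ⇒ L
n=10: can move to 9, which is L ⇒ W
n=11: the only move is to 10(W), a W ⇒ L
n=12: can move to 4, which is L ⇒ W
n=13: the only move is to 12(W), a W ⇒ L
n=14: can move to 7, which is L ⇒ W
n=15: moves to 5(W), 10(W), 12(W), 14(W); every one is W ⇒ L
n=16: can move to 15, which is L ⇒ W
n=17: the only move is to 16(W), a W ⇒ L
n=18: can move to 9, which is L ⇒ W
n=19: the only move is to 18(W), a W ⇒ L
n=20: can move to 15, which is L ⇒ W
n=21: can move to 7, which is L ⇒ W
n=22: can move to 11, which is L ⇒ W
n=23: the only move is to 22(W), a W ⇒ L
n=24: can move to 23, which is L ⇒ W
n=25: moves to 20(W), 24(W); every one is W ⇒ L
n=26: can move to 13, which is L ⇒ W
n=27: can move to 9, which is L ⇒ W
n=28: moves to 14(W), 21(W), 24(W), 26(W), 27(W); every one is W ⇒ L
n=29: can move to 28, which is L ⇒ W
n=30: can move to 15, which is L ⇒ W
n=31: the only move is to 30(W), a W ⇒ L
n=32: can move to 28, which is L ⇒ W
n=33: can move to 11, which is L ⇒ W
n=34: can move to 17, which is L ⇒ W
n=35: can move to 28, which is L ⇒ W
n=36: moves to 12(W), 18(W), 24(W), 27(W), 30(W), 32(W), 33(W), 34(W), 35(W); every one is W ⇒ L
n=37: can move to 36, which is L ⇒ W
L entries with 0 ≤ n ≤ 37: n = 0, 1, 4, 7, 9, 11, 13, 15, 17, 19, 23, 25, 28, 31, 36; that makes 15.

15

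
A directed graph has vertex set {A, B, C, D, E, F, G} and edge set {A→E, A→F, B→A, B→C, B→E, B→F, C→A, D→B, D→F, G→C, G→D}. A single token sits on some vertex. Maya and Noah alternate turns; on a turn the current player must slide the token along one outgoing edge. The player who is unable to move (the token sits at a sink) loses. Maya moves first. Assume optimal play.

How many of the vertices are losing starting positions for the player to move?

Use the standard recursion: the mover loses at a terminal position; elsewhere, the mover wins exactly when some move hands the opponent an L position.
Every edge goes from a vertex to one that appears earlier in the order F, E, A, C, B, D, G, so processing vertices in that order labels each vertex after all of its successors.
F: no outgoing edge → L
E: no outgoing edge → L
A: W (go to E, an L position)
C: L (sole option A(W) is W)
B: W (go to C, an L position)
D: W (go to F, an L position)
G: W (go to C, an L position)
The L vertices are C, E, F; that is 3 in all.

3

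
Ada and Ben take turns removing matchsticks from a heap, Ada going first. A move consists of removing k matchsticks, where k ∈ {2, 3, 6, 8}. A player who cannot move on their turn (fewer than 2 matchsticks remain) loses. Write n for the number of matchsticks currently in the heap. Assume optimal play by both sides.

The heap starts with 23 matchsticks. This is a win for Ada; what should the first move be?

Remove 8, leaving 15.

Build the W/L table. Terminal = L. A non-terminal position is W if it has a move to some L; otherwise it is L.
n=0: no move → L
n=1: no move → L
n=2: W (go to 0, an L position)
n=3: W (go to 1, an L position)
n=4: W (go to 1, an L position)
n=5: L (options 3(W), 2(W) are all W)
n=6: W (go to 0, an L position)
n=7: W (go to 5, an L position)
n=8: W (go to 5, an L position)
n=9: W (go to 1, an L position)
n=10: L (options 8(W), 7(W), 4(W), 2(W) are all W)
n=11: W (go to 5, an L position)
n=12: W (go to 10, an L position)
n=13: W (go to 10, an L position)
n=14: L (options 12(W), 11(W), 8(W), 6(W) are all W)
n=15: L (options 13(W), 12(W), 9(W), 7(W) are all W)
n=16: W (go to 14, an L position)
n=17: W (go to 15, an L position)
n=18: W (go to 15, an L position)
n=19: L (options 17(W), 16(W), 13(W), 11(W) are all W)
n=20: W (go to 14, an L position)
n=21: W (go to 19, an L position)
n=22: W (go to 19, an L position)
n=23: W (go to 15, an L position)
From 23, the L positions reachable in one move are: 15.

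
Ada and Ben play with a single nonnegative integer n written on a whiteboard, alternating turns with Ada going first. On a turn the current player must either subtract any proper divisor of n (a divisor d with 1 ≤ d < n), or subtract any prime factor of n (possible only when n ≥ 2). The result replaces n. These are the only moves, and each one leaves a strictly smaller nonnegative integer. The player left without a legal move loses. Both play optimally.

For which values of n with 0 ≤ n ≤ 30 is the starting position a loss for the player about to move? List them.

Positions with no move are L. A position that does have a move is losing for the player to move precisely when every available move leads to a winning position for the opponent. Fill in the labels:
n=0: no move → L
n=1: no move → L
n=2: reaches L-position 0 → W
n=3: reaches L-position 0 → W
n=4: only reaches 2(W), 3(W), all W → L
n=5: reaches L-position 0 → W
n=6: reaches L-position 4 → W
n=7: reaches L-position 0 → W
n=8: reaches L-position 4 → W
n=9: only reaches 6(W), 8(W), all W → L
n=10: reaches L-position 9 → W
n=11: reaches L-position 0 → W
n=12: reaches L-position 9 → W
n=13: reaches L-position 0 → W
n=14: only reaches 7(W), 12(W), 13(W), all W → L
n=15: reaches L-position 14 → W
n=16: reaches L-position 14 → W
n=17: reaches L-position 0 → W
n=18: reaches L-position 9 → W
n=19: reaches L-position 0 → W
n=20: only reaches 10(W), 15(W), 16(W), 18(W), 19(W), all W → L
n=21: reaches L-position 14 → W
n=22: reaches L-position 20 → W
n=23: reaches L-position 0 → W
n=24: reaches L-position 20 → W
n=25: reaches L-position 20 → W
n=26: only reaches 13(W), 24(W), 25(W), all W → L
n=27: reaches L-position 26 → W
n=28: reaches L-position 14 → W
n=29: reaches L-position 0 → W
n=30: reaches L-position 20 → W
The losing starting values of n are exactly the entries labelled L in this table (7 of them).

0, 1, 4, 9, 14, 20, 26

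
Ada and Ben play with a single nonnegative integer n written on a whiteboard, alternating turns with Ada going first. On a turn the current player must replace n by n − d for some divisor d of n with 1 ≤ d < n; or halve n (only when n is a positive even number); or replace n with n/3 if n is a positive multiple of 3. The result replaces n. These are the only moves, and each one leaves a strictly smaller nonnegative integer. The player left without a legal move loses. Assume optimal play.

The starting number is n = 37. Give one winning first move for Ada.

Use the standard recursion: the mover loses at a terminal position; elsewhere, the mover wins exactly when some move hands the opponent an L position.
n=0: no move → L
n=1: no move → L
n=2: reaches L-position 1 → W
n=3: reaches L-position 1 → W
n=4: only reaches 2(W), 3(W), all W → L
n=5: reaches L-position 4 → W
n=6: reaches L-position 4 → W
n=7: only reaches 6(W), which is W → L
n=8: reaches L-position 4 → W
n=9: only reaches 3(W), 6(W), 8(W), all W → L
n=10: reaches L-position 9 → W
n=11: only reaches 10(W), which is W → L
n=12: reaches L-position 4 → W
n=13: only reaches 12(W), which is W → L
n=14: reaches L-position 7 → W
n=15: only reaches 5(W), 10(W), 12(W), 14(W), all W → L
n=16: reaches L-position 15 → W
n=17: only reaches 16(W), which is W → L
n=18: reaches L-position 9 → W
n=19: only reaches 18(W), which is W → L
n=20: reaches L-position 15 → W
n=21: reaches L-position 7 → W
n=22: reaches L-position 11 → W
n=23: only reaches 22(W), which is W → L
n=24: reaches L-position 23 → W
n=25: only reaches 20(W), 24(W), all W → L
n=26: reaches L-position 13 → W
n=27: reaches L-position 9 → W
n=28: only reaches 14(W), 21(W), 24(W), 26(W), 27(W), all W → L
n=29: reaches L-position 28 → W
n=30: reaches L-position 15 → W
n=31: only reaches 30(W), which is W → L
n=32: reaches L-position 28 → W
n=33: reaches L-position 11 → W
n=34: reaches L-position 17 → W
n=35: reaches L-position 28 → W
n=36: only reaches 12(W), 18(W), 24(W), 27(W), 30(W), 32(W), 33(W), 34(W), 35(W), all W → L
n=37: reaches L-position 36 → W
From 37, the L positions reachable in one move are: 36.

Move to 36.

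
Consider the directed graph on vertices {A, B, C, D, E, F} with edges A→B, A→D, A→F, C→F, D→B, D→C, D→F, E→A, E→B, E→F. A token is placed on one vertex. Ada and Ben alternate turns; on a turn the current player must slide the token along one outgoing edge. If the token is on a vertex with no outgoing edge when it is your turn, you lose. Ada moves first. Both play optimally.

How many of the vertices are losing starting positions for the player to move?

Build the W/L table. Terminal = L. A non-terminal position is W if it has a move to some L; otherwise it is L.
Every edge goes from a vertex to one that appears earlier in the order B, F, C, D, A, E, so processing vertices in that order labels each vertex after all of its successors.
B: no outgoing edge → L
F: no outgoing edge → L
C: can move to F, which is L ⇒ W
D: can move to F, which is L ⇒ W
A: can move to F, which is L ⇒ W
E: can move to F, which is L ⇒ W
The L vertices are B, F; that is 2 in all.

2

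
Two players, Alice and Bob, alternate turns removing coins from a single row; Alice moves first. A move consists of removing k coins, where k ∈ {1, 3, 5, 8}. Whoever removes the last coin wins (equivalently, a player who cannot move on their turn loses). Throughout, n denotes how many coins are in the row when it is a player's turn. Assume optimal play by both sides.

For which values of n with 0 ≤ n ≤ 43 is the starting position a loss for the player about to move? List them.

0, 2, 4, 6, 13, 15, 17, 19, 26, 28, 30, 32, 39, 41, 43

Use the standard recursion: the mover loses at a terminal position; elsewhere, the mover wins exactly when some move hands the opponent an L position.
n=0: no move → L
n=1: can move to 0, which is L ⇒ W
n=2: the only move is to 1(W), a W ⇒ L
n=3: can move to 2, which is L ⇒ W
n=4: moves to 3(W), 1(W); every one is W ⇒ L
n=5: can move to 4, which is L ⇒ W
n=6: moves to 5(W), 3(W), 1(W); every one is W ⇒ L
n=7: can move to 6, which is L ⇒ W
n=8: can move to 0, which is L ⇒ W
n=9: can move to 6, which is L ⇒ W
n=10: can move to 2, which is L ⇒ W
n=11: can move to 6, which is L ⇒ W
n=12: can move to 4, which is L ⇒ W
n=13: moves to 12(W), 10(W), 8(W), 5(W); every one is W ⇒ L
n=14: can move to 13, which is L ⇒ W
n=15: moves to 14(W), 12(W), 10(W), 7(W); every one is W ⇒ L
n=16: can move to 15, which is L ⇒ W
n=17: moves to 16(W), 14(W), 12(W), 9(W); every one is W ⇒ L
n=18: can move to 17, which is L ⇒ W
n=19: moves to 18(W), 16(W), 14(W), 11(W); every one is W ⇒ L
n=20: can move to 19, which is L ⇒ W
n=21: can move to 13, which is L ⇒ W
n=22: can move to 19, which is L ⇒ W
n=23: can move to 15, which is L ⇒ W
n=24: can move to 19, which is L ⇒ W
n=25: can move to 17, which is L ⇒ W
n=26: moves to 25(W), 23(W), 21(W), 18(W); every one is W ⇒ L
n=27: can move to 26, which is L ⇒ W
n=28: moves to 27(W), 25(W), 23(W), 20(W); every one is W ⇒ L
n=29: can move to 28, which is L ⇒ W
n=30: moves to 29(W), 27(W), 25(W), 22(W); every one is W ⇒ L
n=31: can move to 30, which is L ⇒ W
n=32: moves to 31(W), 29(W), 27(W), 24(W); every one is W ⇒ L
n=33: can move to 32, which is L ⇒ W
n=34: can move to 26, which is L ⇒ W
n=35: can move to 32, which is L ⇒ W
n=36: can move to 28, which is L ⇒ W
n=37: can move to 32, which is L ⇒ W
n=38: can move to 30, which is L ⇒ W
n=39: moves to 38(W), 36(W), 34(W), 31(W); every one is W ⇒ L
n=40: can move to 39, which is L ⇒ W
n=41: moves to 40(W), 38(W), 36(W), 33(W); every one is W ⇒ L
n=42: can move to 41, which is L ⇒ W
n=43: moves to 42(W), 40(W), 38(W), 35(W); every one is W ⇒ L
Reading off the rows marked L gives the requested list; there are 15 such values of n.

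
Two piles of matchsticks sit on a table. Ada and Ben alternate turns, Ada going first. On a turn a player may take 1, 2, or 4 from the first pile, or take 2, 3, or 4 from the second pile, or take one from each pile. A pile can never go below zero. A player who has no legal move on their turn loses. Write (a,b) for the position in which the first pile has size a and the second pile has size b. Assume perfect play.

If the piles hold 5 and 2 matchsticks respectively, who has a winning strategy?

Ben wins.

Label each position W (a win for the player to move) or L (a loss). A position with no legal move is L; any other position is W exactly when some move reaches an L, and L when every move reaches a W.
No move ever increases a pile, so every position that can arise here has a ≤ 5 and b ≤ 2; it is enough to label the cells with 0 ≤ a ≤ 5 and 0 ≤ b ≤ 2.
Every move lowers a or b (never raises either), so fill the grid row by row in increasing a, and left to right within a row: each cell's successors are then already labelled.
      b=0  b=1  b=2
a=0:    L    L    W
a=1:    W    W    W
a=2:    W    W    L
a=3:    L    L    W
a=4:    W    W    W
a=5:    W    W    L
Cells with no legal move (terminal, hence L): (0,0), (0,1).
The remaining L cells, each justified by listing all of its moves:
(2,2): L (options (1,2)(W), (0,2)(W), (2,0)(W), (1,1)(W) are all W)
(3,0): L (options (2,0)(W), (1,0)(W) are all W)
(3,1): L (options (2,1)(W), (1,1)(W), (2,0)(W) are all W)
(5,2): L (options (4,2)(W), (3,2)(W), (1,2)(W), (5,0)(W), (4,1)(W) are all W)
Every other cell has at least one move into one of the L cells above, so it is W.
The starting position (5,2) is L: whatever Ada does, the opponent receives a W position.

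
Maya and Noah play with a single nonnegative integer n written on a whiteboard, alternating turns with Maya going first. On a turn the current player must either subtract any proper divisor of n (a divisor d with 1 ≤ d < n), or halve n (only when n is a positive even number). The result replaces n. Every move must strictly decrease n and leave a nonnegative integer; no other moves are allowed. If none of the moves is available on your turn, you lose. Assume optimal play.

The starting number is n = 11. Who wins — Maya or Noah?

Noah wins.

Label each position W (a win for the player to move) or L (a loss). A position with no legal move is L; any other position is W exactly when some move reaches an L, and L when every move reaches a W.
n=0: no move → L
n=1: no move → L
n=2: reaches L-position 1 → W
n=3: only reaches 2(W), which is W → L
n=4: reaches L-position 3 → W
n=5: only reaches 4(W), which is W → L
n=6: reaches L-position 3 → W
n=7: only reaches 6(W), which is W → L
n=8: reaches L-position 7 → W
n=9: only reaches 6(W), 8(W), all W → L
n=10: reaches L-position 5 → W
n=11: only reaches 10(W), which is W → L
Every move from 11 reaches a W position, so the mover loses.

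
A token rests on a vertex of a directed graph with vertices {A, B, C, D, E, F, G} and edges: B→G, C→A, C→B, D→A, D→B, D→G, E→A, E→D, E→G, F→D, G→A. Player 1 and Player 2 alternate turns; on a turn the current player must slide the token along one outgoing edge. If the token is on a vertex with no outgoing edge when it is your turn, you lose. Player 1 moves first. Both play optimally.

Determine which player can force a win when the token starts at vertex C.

Classify positions by backward induction: terminal positions (no move available) are L. From any other position, the mover wins iff some move reaches an L.
Every edge goes from a vertex to one that appears earlier in the order A, G, B, D, E, F, C, so processing vertices in that order labels each vertex after all of its successors.
A: no outgoing edge → L
G: →A(L), so W
B: →G(W) only, which is W, so L
D: →B(L), so W
E: →A(L), so W
F: →D(W) only, which is W, so L
C: →B(L), so W
From C Player 1 can move to B, reaching an L position.

Player 1 wins.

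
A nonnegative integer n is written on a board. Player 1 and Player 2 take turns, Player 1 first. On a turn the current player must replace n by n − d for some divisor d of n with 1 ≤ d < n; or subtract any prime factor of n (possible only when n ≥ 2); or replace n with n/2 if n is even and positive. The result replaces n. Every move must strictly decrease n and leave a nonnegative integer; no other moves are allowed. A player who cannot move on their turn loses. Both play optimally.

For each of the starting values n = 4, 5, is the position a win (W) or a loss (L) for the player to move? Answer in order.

4: L, 5: W

Label each position W (a win for the player to move) or L (a loss). A position with no legal move is L; any other position is W exactly when some move reaches an L, and L when every move reaches a W.
n=0: no move → L
n=1: no move → L
n=2: can move to 0, which is L ⇒ W
n=3: can move to 0, which is L ⇒ W
n=4: moves to 2(W), 3(W); every one is W ⇒ L
n=5: can move to 0, which is L ⇒ W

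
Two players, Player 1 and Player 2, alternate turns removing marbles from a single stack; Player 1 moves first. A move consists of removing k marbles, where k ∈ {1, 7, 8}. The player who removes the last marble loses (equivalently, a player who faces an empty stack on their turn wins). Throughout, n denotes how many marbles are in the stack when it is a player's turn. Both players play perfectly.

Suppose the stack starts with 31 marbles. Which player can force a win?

Use the standard recursion: the mover wins at a terminal position; elsewhere, the mover wins exactly when some move hands the opponent an L position.
n=0: no move; the opponent has just taken the last marble and therefore loses → W
n=1: →0(W) only, which is W, so L
n=2: →1(L), so W
n=3: →2(W) only, which is W, so L
n=4: →3(L), so W
n=5: →4(W) only, which is W, so L
n=6: →5(L), so W
n=7: →6(W), 0(W) — all W, so L
n=8: →7(L), so W
n=9: →1(L), so W
n=10: →3(L), so W
n=11: →3(L), so W
n=12: →5(L), so W
n=13: →5(L), so W
n=14: →7(L), so W
n=15: →7(L), so W
n=16: →15(W), 9(W), 8(W) — all W, so L
n=17: →16(L), so W
n=18: →17(W), 11(W), 10(W) — all W, so L
n=19: →18(L), so W
n=20: →19(W), 13(W), 12(W) — all W, so L
n=21: →20(L), so W
n=22: →21(W), 15(W), 14(W) — all W, so L
n=23: →22(L), so W
n=24: →16(L), so W
n=25: →18(L), so W
n=26: →18(L), so W
n=27: →20(L), so W
n=28: →20(L), so W
n=29: →22(L), so W
n=30: →22(L), so W
n=31: →30(W), 24(W), 23(W) — all W, so L
The starting position 31 is L: whatever Player 1 does, the opponent receives a W position.

Player 2 wins.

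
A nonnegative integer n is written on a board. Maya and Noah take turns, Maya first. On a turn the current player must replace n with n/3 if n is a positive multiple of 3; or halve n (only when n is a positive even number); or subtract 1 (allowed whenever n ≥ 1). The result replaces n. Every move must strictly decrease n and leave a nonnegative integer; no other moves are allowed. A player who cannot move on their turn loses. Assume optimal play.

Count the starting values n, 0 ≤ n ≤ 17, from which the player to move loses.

8

Build the W/L table. Terminal = L. A non-terminal position is W if it has a move to some L; otherwise it is L.
n=0: no move → L
n=1: can move to 0, which is L ⇒ W
n=2: the only move is to 1(W), a W ⇒ L
n=3: can move to 2, which is L ⇒ W
n=4: can move to 2, which is L ⇒ W
n=5: the only move is to 4(W), a W ⇒ L
n=6: can move to 2, which is L ⇒ W
n=7: the only move is to 6(W), a W ⇒ L
n=8: can move to 7, which is L ⇒ W
n=9: moves to 3(W), 8(W); every one is W ⇒ L
n=10: can move to 5, which is L ⇒ W
n=11: the only move is to 10(W), a W ⇒ L
n=12: can move to 11, which is L ⇒ W
n=13: the only move is to 12(W), a W ⇒ L
n=14: can move to 7, which is L ⇒ W
n=15: can move to 5, which is L ⇒ W
n=16: moves to 8(W), 15(W); every one is W ⇒ L
n=17: can move to 16, which is L ⇒ W
L entries with 0 ≤ n ≤ 17: n = 0, 2, 5, 7, 9, 11, 13, 16; that makes 8.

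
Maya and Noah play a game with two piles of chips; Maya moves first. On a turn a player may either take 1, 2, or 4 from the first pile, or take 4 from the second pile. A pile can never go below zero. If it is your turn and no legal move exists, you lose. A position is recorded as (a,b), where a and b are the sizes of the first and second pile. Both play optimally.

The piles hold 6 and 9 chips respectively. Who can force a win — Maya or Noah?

Noah wins.

Compute win/loss labels from the base case upward. A position with no move is L. Any other position is W if it can reach an L in one move, else L.
No move ever increases a pile, so every position that can arise here has a ≤ 6 and b ≤ 9; it is enough to label the cells with 0 ≤ a ≤ 6 and 0 ≤ b ≤ 9.
Every move lowers a or b (never raises either), so fill the grid row by row in increasing a, and left to right within a row: each cell's successors are then already labelled.
      b=0  b=1  b=2  b=3  b=4  b=5  b=6  b=7  b=8  b=9
a=0:    L    L    L    L    W    W    W    W    L    L
a=1:    W    W    W    W    L    L    L    L    W    W
a=2:    W    W    W    W    W    W    W    W    W    W
a=3:    L    L    L    L    W    W    W    W    L    L
a=4:    W    W    W    W    L    L    L    L    W    W
a=5:    W    W    W    W    W    W    W    W    W    W
a=6:    L    L    L    L    W    W    W    W    L    L
Cells with no legal move (terminal, hence L): (0,0), (0,1), (0,2), (0,3).
The remaining L cells, each justified by listing all of its moves:
(0,8): →(0,4)(W) only, which is W, so L
(0,9): →(0,5)(W) only, which is W, so L
(1,4): →(0,4)(W), (1,0)(W) — all W, so L
(1,5): →(0,5)(W), (1,1)(W) — all W, so L
(1,6): →(0,6)(W), (1,2)(W) — all W, so L
(1,7): →(0,7)(W), (1,3)(W) — all W, so L
(3,0): →(2,0)(W), (1,0)(W) — all W, so L
(3,1): →(2,1)(W), (1,1)(W) — all W, so L
(3,2): →(2,2)(W), (1,2)(W) — all W, so L
(3,3): →(2,3)(W), (1,3)(W) — all W, so L
(3,8): →(2,8)(W), (1,8)(W), (3,4)(W) — all W, so L
(3,9): →(2,9)(W), (1,9)(W), (3,5)(W) — all W, so L
(4,4): →(3,4)(W), (2,4)(W), (0,4)(W), (4,0)(W) — all W, so L
(4,5): →(3,5)(W), (2,5)(W), (0,5)(W), (4,1)(W) — all W, so L
(4,6): →(3,6)(W), (2,6)(W), (0,6)(W), (4,2)(W) — all W, so L
(4,7): →(3,7)(W), (2,7)(W), (0,7)(W), (4,3)(W) — all W, so L
(6,0): →(5,0)(W), (4,0)(W), (2,0)(W) — all W, so L
(6,1): →(5,1)(W), (4,1)(W), (2,1)(W) — all W, so L
(6,2): →(5,2)(W), (4,2)(W), (2,2)(W) — all W, so L
(6,3): →(5,3)(W), (4,3)(W), (2,3)(W) — all W, so L
(6,8): →(5,8)(W), (4,8)(W), (2,8)(W), (6,4)(W) — all W, so L
(6,9): →(5,9)(W), (4,9)(W), (2,9)(W), (6,5)(W) — all W, so L
Every other cell has at least one move into one of the L cells above, so it is W.
The starting position (6,9) is L: whatever Maya does, the opponent receives a W position.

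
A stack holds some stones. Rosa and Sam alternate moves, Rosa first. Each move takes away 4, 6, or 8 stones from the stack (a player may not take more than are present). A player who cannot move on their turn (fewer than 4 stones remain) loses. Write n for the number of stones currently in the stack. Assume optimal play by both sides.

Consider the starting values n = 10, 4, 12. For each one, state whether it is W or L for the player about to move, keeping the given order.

Build the W/L table. Terminal = L. A non-terminal position is W if it has a move to some L; otherwise it is L.
n=0: no move → L
n=1: no move → L
n=2: no move → L
n=3: no move → L
n=4: →0(L), so W
n=5: →1(L), so W
n=6: →2(L), so W
n=7: →3(L), so W
n=8: →2(L), so W
n=9: →3(L), so W
n=10: →2(L), so W
n=11: →3(L), so W
n=12: →8(W), 6(W), 4(W) — all W, so L

10: W, 4: W, 12: L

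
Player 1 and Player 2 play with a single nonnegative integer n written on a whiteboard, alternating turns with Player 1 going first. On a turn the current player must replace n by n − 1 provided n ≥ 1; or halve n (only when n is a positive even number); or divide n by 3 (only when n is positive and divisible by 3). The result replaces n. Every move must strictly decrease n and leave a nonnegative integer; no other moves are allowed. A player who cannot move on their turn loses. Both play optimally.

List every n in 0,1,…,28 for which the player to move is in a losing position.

Compute win/loss labels from the base case upward. A position with no move is L. Any other position is W if it can reach an L in one move, else L.
n=0: no move → L
n=1: reaches L-position 0 → W
n=2: only reaches 1(W), which is W → L
n=3: reaches L-position 2 → W
n=4: reaches L-position 2 → W
n=5: only reaches 4(W), which is W → L
n=6: reaches L-position 2 → W
n=7: only reaches 6(W), which is W → L
n=8: reaches L-position 7 → W
n=9: only reaches 3(W), 8(W), all W → L
n=10: reaches L-position 5 → W
n=11: only reaches 10(W), which is W → L
n=12: reaches L-position 11 → W
n=13: only reaches 12(W), which is W → L
n=14: reaches L-position 7 → W
n=15: reaches L-position 5 → W
n=16: only reaches 8(W), 15(W), all W → L
n=17: reaches L-position 16 → W
n=18: reaches L-position 9 → W
n=19: only reaches 18(W), which is W → L
n=20: reaches L-position 19 → W
n=21: reaches L-position 7 → W
n=22: reaches L-position 11 → W
n=23: only reaches 22(W), which is W → L
n=24: reaches L-position 23 → W
n=25: only reaches 24(W), which is W → L
n=26: reaches L-position 13 → W
n=27: reaches L-position 9 → W
n=28: only reaches 14(W), 27(W), all W → L
The losing starting values of n are exactly the entries labelled L in this table (12 of them).

0, 2, 5, 7, 9, 11, 13, 16, 19, 23, 25, 28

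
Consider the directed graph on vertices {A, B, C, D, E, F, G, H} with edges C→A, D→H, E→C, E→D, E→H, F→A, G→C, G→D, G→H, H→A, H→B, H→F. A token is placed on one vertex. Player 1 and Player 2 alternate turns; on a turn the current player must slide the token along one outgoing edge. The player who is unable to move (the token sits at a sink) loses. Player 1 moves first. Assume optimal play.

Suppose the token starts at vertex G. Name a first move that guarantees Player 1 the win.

Compute win/loss labels from the base case upward. A position with no move is L. Any other position is W if it can reach an L in one move, else L.
Every edge goes from a vertex to one that appears earlier in the order B, A, F, H, D, C, E, G, so processing vertices in that order labels each vertex after all of its successors.
B: no outgoing edge → L
A: no outgoing edge → L
F: reaches L-position A → W
H: reaches L-position A → W
D: only reaches H(W), which is W → L
C: reaches L-position A → W
E: reaches L-position D → W
G: reaches L-position D → W
From G, the L positions reachable in one move are: D.

Move to D.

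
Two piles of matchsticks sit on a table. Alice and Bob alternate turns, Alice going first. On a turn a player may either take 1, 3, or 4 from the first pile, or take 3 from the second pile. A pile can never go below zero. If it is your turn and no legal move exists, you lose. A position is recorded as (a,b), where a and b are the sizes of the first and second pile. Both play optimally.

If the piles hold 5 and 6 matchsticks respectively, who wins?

Alice wins.

Build the W/L table. Terminal = L. A non-terminal position is W if it has a move to some L; otherwise it is L.
No move ever increases a pile, so every position that can arise here has a ≤ 5 and b ≤ 6; it is enough to label the cells with 0 ≤ a ≤ 5 and 0 ≤ b ≤ 6.
Every move lowers a or b (never raises either), so fill the grid row by row in increasing a, and left to right within a row: each cell's successors are then already labelled.
      b=0  b=1  b=2  b=3  b=4  b=5  b=6
a=0:    L    L    L    W    W    W    L
a=1:    W    W    W    L    L    L    W
a=2:    L    L    L    W    W    W    L
a=3:    W    W    W    L    L    L    W
a=4:    W    W    W    W    W    W    W
a=5:    W    W    W    W    W    W    W
Cells with no legal move (terminal, hence L): (0,0), (0,1), (0,2).
The remaining L cells, each justified by listing all of its moves:
(0,6): →(0,3)(W) only, which is W, so L
(1,3): →(0,3)(W), (1,0)(W) — all W, so L
(1,4): →(0,4)(W), (1,1)(W) — all W, so L
(1,5): →(0,5)(W), (1,2)(W) — all W, so L
(2,0): →(1,0)(W) only, which is W, so L
(2,1): →(1,1)(W) only, which is W, so L
(2,2): →(1,2)(W) only, which is W, so L
(2,6): →(1,6)(W), (2,3)(W) — all W, so L
(3,3): →(2,3)(W), (0,3)(W), (3,0)(W) — all W, so L
(3,4): →(2,4)(W), (0,4)(W), (3,1)(W) — all W, so L
(3,5): →(2,5)(W), (0,5)(W), (3,2)(W) — all W, so L
Every other cell has at least one move into one of the L cells above, so it is W.
The starting position (5,6) is W: Alice should move to (2,6), handing over an L position.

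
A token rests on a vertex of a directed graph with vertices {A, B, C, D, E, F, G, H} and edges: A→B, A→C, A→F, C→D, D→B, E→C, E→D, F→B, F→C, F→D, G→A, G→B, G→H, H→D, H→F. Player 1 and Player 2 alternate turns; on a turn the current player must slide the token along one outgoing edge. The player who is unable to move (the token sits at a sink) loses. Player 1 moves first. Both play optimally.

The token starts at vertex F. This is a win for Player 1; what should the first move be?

Move to C.

Compute win/loss labels from the base case upward. A position with no move is L. Any other position is W if it can reach an L in one move, else L.
Every edge goes from a vertex to one that appears earlier in the order B, D, C, F, A, H, E, G, so processing vertices in that order labels each vertex after all of its successors.
B: no outgoing edge → L
D: can move to B, which is L ⇒ W
C: the only move is to D(W), a W ⇒ L
F: can move to C, which is L ⇒ W
A: can move to C, which is L ⇒ W
H: moves to F(W), D(W); every one is W ⇒ L
E: can move to C, which is L ⇒ W
G: can move to H, which is L ⇒ W
From F, the L positions reachable in one move are: C, B. Any move reaching one of these is winning.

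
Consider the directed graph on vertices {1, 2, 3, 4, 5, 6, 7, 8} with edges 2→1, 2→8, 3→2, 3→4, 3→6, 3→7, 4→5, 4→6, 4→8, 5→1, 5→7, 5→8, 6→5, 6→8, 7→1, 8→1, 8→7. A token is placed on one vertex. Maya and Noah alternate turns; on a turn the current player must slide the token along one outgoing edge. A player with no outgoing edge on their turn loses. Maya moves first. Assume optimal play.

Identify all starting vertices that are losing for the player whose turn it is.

1, 6

Positions with no move are L. A position that does have a move is losing for the player to move precisely when every available move leads to a winning position for the opponent. Fill in the labels:
Every edge goes from a vertex to one that appears earlier in the order 1, 7, 8, 5, 6, 2, 4, 3, so processing vertices in that order labels each vertex after all of its successors.
1: no outgoing edge → L
7: can move to 1, which is L ⇒ W
8: can move to 1, which is L ⇒ W
5: can move to 1, which is L ⇒ W
6: moves to 5(W), 8(W); every one is W ⇒ L
2: can move to 1, which is L ⇒ W
4: can move to 6, which is L ⇒ W
3: can move to 6, which is L ⇒ W
The losing starting vertices are exactly the entries labelled L in this table (2 of them).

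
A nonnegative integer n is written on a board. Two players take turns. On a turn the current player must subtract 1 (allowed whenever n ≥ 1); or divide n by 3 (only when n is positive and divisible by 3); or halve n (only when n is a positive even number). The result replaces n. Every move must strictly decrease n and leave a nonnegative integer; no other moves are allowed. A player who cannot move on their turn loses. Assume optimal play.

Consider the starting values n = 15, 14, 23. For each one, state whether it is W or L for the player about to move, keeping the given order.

15: W, 14: W, 23: L

Classify positions by backward induction: terminal positions (no move available) are L. From any other position, the mover wins iff some move reaches an L.
n=0: no move → L
n=1: →0(L), so W
n=2: →1(W) only, which is W, so L
n=3: →2(L), so W
n=4: →2(L), so W
n=5: →4(W) only, which is W, so L
n=6: →2(L), so W
n=7: →6(W) only, which is W, so L
n=8: →7(L), so W
n=9: →3(W), 8(W) — all W, so L
n=10: →5(L), so W
n=11: →10(W) only, which is W, so L
n=12: →11(L), so W
n=13: →12(W) only, which is W, so L
n=14: →7(L), so W
n=15: →5(L), so W
n=16: →8(W), 15(W) — all W, so L
n=17: →16(L), so W
n=18: →9(L), so W
n=19: →18(W) only, which is W, so L
n=20: →19(L), so W
n=21: →7(L), so W
n=22: →11(L), so W
n=23: →22(W) only, which is W, so L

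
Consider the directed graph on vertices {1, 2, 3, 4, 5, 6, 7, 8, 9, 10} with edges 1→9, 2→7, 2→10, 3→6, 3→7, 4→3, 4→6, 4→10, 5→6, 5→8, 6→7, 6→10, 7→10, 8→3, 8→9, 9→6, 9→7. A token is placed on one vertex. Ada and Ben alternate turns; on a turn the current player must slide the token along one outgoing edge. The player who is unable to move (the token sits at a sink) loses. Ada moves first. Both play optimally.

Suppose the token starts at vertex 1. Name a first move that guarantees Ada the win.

Move to 9.

Work bottom-up. With no move the player to move loses. Otherwise the position is W if at least one move leads to an L position for the opponent, and L if every move leads to a W.
Every edge goes from a vertex to one that appears earlier in the order 10, 7, 6, 3, 2, 9, 4, 8, 1, 5, so processing vertices in that order labels each vertex after all of its successors.
10: no outgoing edge → L
7: reaches L-position 10 → W
6: reaches L-position 10 → W
3: only reaches 6(W), 7(W), all W → L
2: reaches L-position 10 → W
9: only reaches 6(W), 7(W), all W → L
4: reaches L-position 3 → W
8: reaches L-position 9 → W
1: reaches L-position 9 → W
5: only reaches 8(W), 6(W), all W → L
From 1, the L positions reachable in one move are: 9.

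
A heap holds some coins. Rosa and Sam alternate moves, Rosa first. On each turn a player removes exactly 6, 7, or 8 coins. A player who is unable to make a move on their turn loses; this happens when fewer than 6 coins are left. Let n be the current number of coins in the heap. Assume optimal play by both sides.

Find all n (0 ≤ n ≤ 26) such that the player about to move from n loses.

0, 1, 2, 3, 4, 5, 14, 15, 16, 17, 18, 19

Positions with no move are L. A position that does have a move is losing for the player to move precisely when every available move leads to a winning position for the opponent. Fill in the labels:
n=0: no move → L
n=1: no move → L
n=2: no move → L
n=3: no move → L
n=4: no move → L
n=5: no move → L
n=6: →0(L), so W
n=7: →1(L), so W
n=8: →2(L), so W
n=9: →3(L), so W
n=10: →4(L), so W
n=11: →5(L), so W
n=12: →5(L), so W
n=13: →5(L), so W
n=14: →8(W), 7(W), 6(W) — all W, so L
n=15: →9(W), 8(W), 7(W) — all W, so L
n=16: →10(W), 9(W), 8(W) — all W, so L
n=17: →11(W), 10(W), 9(W) — all W, so L
n=18: →12(W), 11(W), 10(W) — all W, so L
n=19: →13(W), 12(W), 11(W) — all W, so L
n=20: →14(L), so W
n=21: →15(L), so W
n=22: →16(L), so W
n=23: →17(L), so W
n=24: →18(L), so W
n=25: →19(L), so W
n=26: →19(L), so W
The losing starting values of n are exactly the entries labelled L in this table (12 of them).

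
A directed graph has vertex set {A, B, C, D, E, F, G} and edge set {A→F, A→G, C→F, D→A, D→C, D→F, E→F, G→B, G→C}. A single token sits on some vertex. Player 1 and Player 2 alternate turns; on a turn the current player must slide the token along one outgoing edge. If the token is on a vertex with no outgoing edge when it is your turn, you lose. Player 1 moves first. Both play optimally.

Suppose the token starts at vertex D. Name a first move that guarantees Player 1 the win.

Move to F.

Classify positions by backward induction: terminal positions (no move available) are L. From any other position, the mover wins iff some move reaches an L.
Every edge goes from a vertex to one that appears earlier in the order F, B, E, C, G, A, D, so processing vertices in that order labels each vertex after all of its successors.
F: no outgoing edge → L
B: no outgoing edge → L
E: can move to F, which is L ⇒ W
C: can move to F, which is L ⇒ W
G: can move to B, which is L ⇒ W
A: can move to F, which is L ⇒ W
D: can move to F, which is L ⇒ W
From D, the L positions reachable in one move are: F.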